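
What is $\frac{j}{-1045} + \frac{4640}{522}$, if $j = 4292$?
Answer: $\frac{44972}{9405} \approx 4.7817$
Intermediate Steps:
$\frac{j}{-1045} + \frac{4640}{522} = \frac{4292}{-1045} + \frac{4640}{522} = 4292 \left(- \frac{1}{1045}\right) + 4640 \cdot \frac{1}{522} = - \frac{4292}{1045} + \frac{80}{9} = \frac{44972}{9405}$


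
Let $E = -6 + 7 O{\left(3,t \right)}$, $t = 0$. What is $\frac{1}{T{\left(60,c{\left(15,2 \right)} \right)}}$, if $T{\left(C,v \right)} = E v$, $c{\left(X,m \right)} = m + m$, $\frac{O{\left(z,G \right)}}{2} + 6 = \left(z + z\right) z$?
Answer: $\frac{1}{648} \approx 0.0015432$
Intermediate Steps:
$O{\left(z,G \right)} = -12 + 4 z^{2}$ ($O{\left(z,G \right)} = -12 + 2 \left(z + z\right) z = -12 + 2 \cdot 2 z z = -12 + 2 \cdot 2 z^{2} = -12 + 4 z^{2}$)
$E = 162$ ($E = -6 + 7 \left(-12 + 4 \cdot 3^{2}\right) = -6 + 7 \left(-12 + 4 \cdot 9\right) = -6 + 7 \left(-12 + 36\right) = -6 + 7 \cdot 24 = -6 + 168 = 162$)
$c{\left(X,m \right)} = 2 m$
$T{\left(C,v \right)} = 162 v$
$\frac{1}{T{\left(60,c{\left(15,2 \right)} \right)}} = \frac{1}{162 \cdot 2 \cdot 2} = \frac{1}{162 \cdot 4} = \frac{1}{648}$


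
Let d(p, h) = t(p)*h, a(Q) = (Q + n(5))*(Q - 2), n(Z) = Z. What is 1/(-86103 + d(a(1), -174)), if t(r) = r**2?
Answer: -1/92367 ≈ -1.0826e-5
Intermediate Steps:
a(Q) = (-2 + Q)*(5 + Q) (a(Q) = (Q + 5)*(Q - 2) = (5 + Q)*(-2 + Q) = (-2 + Q)*(5 + Q))
d(p, h) = h*p**2 (d(p, h) = p**2*h = h*p**2)
1/(-86103 + d(a(1), -174)) = 1/(-86103 - 174*(-10 + 1**2 + 3*1)**2) = 1/(-86103 - 174*(-10 + 1 + 3)**2) = 1/(-86103 - 174*(-6)**2) = 1/(-86103 - 174*36) = 1/(-86103 - 6264) = 1/(-92367) = -1/92367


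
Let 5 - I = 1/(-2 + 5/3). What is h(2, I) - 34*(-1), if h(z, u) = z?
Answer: 36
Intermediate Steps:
I = 8 (I = 5 - 1/(-2 + 5/3) = 5 - 1/(-1/3) = 5 - 1*(-3) = 5 + 3 = 8)
h(2, I) - 34*(-1) = 2 - 34*(-1) = 2 + 34 = 36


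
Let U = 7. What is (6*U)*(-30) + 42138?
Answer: 40878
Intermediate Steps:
(6*U)*(-30) + 42138 = (6*7)*(-30) + 42138 = 42*(-30) + 42138 = -1260 + 42138 = 40878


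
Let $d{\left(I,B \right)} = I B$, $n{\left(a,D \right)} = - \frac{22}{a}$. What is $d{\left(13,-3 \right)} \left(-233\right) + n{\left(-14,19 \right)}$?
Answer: $\frac{63620}{7} \approx 9088.6$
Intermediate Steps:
$d{\left(I,B \right)} = B I$
$d{\left(13,-3 \right)} \left(-233\right) + n{\left(-14,19 \right)} = \left(-3\right) 13 \left(-233\right) - \frac{22}{-14} = \left(-39\right) \left(-233\right) - - \frac{11}{7} = 9087 + \frac{11}{7} = \frac{63620}{7}$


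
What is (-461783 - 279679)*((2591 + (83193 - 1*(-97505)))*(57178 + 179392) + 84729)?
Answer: -32150358395837058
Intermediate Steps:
(-461783 - 279679)*((2591 + (83193 - 1*(-97505)))*(57178 + 179392) + 84729) = -741462*((2591 + (83193 + 97505))*236570 + 84729) = -741462*((2591 + 180698)*236570 + 84729) = -741462*(183289*236570 + 84729) = -741462*(43360678730 + 84729) = -741462*43360763459 = -32150358395837058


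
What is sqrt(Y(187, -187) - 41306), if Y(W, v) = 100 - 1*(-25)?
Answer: I*sqrt(41181) ≈ 202.93*I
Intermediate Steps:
Y(W, v) = 125 (Y(W, v) = 100 + 25 = 125)
sqrt(Y(187, -187) - 41306) = sqrt(125 - 41306) = sqrt(-41181) = I*sqrt(41181)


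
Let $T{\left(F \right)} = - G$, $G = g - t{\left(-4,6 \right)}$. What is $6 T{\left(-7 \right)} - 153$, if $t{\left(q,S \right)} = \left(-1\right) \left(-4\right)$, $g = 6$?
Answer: $-165$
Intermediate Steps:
$t{\left(q,S \right)} = 4$
$G = 2$ ($G = 6 - 4 = 2$)
$T{\left(F \right)} = -2$ ($T{\left(F \right)} = \left(-1\right) 2 = -2$)
$6 T{\left(-7 \right)} - 153 = 6 \left(-2\right) - 153 = -12 - 153 = -165$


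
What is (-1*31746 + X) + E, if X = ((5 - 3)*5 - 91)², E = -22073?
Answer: -47258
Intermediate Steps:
X = 6561 (X = (2*5 - 91)² = (10 - 91)² = (-81)² = 6561)
(-1*31746 + X) + E = (-1*31746 + 6561) - 22073 = (-31746 + 6561) - 22073 = -25185 - 22073 = -47258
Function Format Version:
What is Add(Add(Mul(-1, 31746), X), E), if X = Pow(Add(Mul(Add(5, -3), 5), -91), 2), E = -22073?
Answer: -47258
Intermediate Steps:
X = 6561 (X = Pow(Add(Mul(2, 5), -91), 2) = Pow(Add(10, -91), 2) = Pow(-81, 2) = 6561)
Add(Add(Mul(-1, 31746), X), E) = Add(Add(Mul(-1, 31746), 6561), -22073) = Add(Add(-31746, 6561), -22073) = Add(-25185, -22073) = -47258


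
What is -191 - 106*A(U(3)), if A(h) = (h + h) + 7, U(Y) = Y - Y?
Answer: -933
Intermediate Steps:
U(Y) = 0
A(h) = 7 + 2*h (A(h) = 2*h + 7 = 7 + 2*h)
-191 - 106*A(U(3)) = -191 - 106*(7 + 2*0) = -191 - 106*(7 + 0) = -191 - 106*7 = -191 - 742 = -933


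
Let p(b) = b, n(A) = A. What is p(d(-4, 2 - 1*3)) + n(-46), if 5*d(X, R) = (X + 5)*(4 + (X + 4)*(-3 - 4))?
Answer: -226/5 ≈ -45.200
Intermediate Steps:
d(X, R) = (-24 - 7*X)*(5 + X)/5 (d(X, R) = ((X + 5)*(4 + (X + 4)*(-3 - 4)))/5 = ((5 + X)*(4 + (4 + X)*(-7)))/5 = ((5 + X)*(4 + (-28 - 7*X)))/5 = ((5 + X)*(-24 - 7*X))/5 = ((-24 - 7*X)*(5 + X))/5 = (-24 - 7*X)*(5 + X)/5)
p(d(-4, 2 - 1*3)) + n(-46) = (-24 - 59/5*(-4) - 7/5*(-4)²) - 46 = (-24 + 236/5 - 7/5*16) - 46 = (-24 + 236/5 - 112/5) - 46 = ⅘ - 46 = -226/5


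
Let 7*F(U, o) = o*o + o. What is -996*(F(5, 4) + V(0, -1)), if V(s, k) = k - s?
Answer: -12948/7 ≈ -1849.7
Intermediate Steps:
F(U, o) = o/7 + o²/7 (F(U, o) = (o*o + o)/7 = (o² + o)/7 = (o + o²)/7 = o/7 + o²/7)
-996*(F(5, 4) + V(0, -1)) = -996*((⅐)*4*(1 + 4) + (-1 - 1*0)) = -996*((⅐)*4*5 + (-1 + 0)) = -996*(20/7 - 1) = -996*13/7 = -166*78/7 = -12948/7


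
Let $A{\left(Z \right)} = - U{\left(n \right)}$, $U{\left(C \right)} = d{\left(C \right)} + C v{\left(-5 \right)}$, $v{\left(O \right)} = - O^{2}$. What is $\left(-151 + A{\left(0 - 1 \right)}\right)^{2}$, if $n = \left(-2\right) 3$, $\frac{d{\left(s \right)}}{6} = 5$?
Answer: $109561$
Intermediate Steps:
$d{\left(s \right)} = 30$ ($d{\left(s \right)} = 6 \cdot 5 = 30$)
$n = -6$
$U{\left(C \right)} = 30 - 25 C$ ($U{\left(C \right)} = 30 + C \left(- \left(-5\right)^{2}\right) = 30 + C \left(\left(-1\right) 25\right) = 30 + C \left(-25\right) = 30 - 25 C$)
$A{\left(Z \right)} = -180$ ($A{\left(Z \right)} = - (30 - -150) = - (30 + 150) = \left(-1\right) 180 = -180$)
$\left(-151 + A{\left(0 - 1 \right)}\right)^{2} = \left(-151 - 180\right)^{2} = \left(-331\right)^{2} = 109561$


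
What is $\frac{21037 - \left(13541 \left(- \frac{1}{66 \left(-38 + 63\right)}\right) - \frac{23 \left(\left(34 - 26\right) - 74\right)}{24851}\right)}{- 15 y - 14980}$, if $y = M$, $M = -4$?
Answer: $- \frac{78448936931}{55616538000} \approx -1.4105$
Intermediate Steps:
$y = -4$
$\frac{21037 - \left(13541 \left(- \frac{1}{66 \left(-38 + 63\right)}\right) - \frac{23 \left(\left(34 - 26\right) - 74\right)}{24851}\right)}{- 15 y - 14980} = \frac{21037 - \left(13541 \left(- \frac{1}{66 \left(-38 + 63\right)}\right) - \frac{23 \left(\left(34 - 26\right) - 74\right)}{24851}\right)}{\left(-15\right) \left(-4\right) - 14980} = \frac{21037 + \left(23 \left(8 - 74\right) \frac{1}{24851} - \frac{13541}{\left(-66\right) 25}\right)}{60 - 14980} = \frac{21037 + \left(23 \left(-66\right) \frac{1}{24851} - \frac{13541}{-1650}\right)}{-14920} = \left(21037 - - \frac{30363881}{3727650}\right) \left(- \frac{1}{14920}\right) = \left(21037 + \left(- \frac{1518}{24851} + \frac{1231}{150}\right)\right) \left(- \frac{1}{14920}\right) = \left(21037 + \frac{30363881}{3727650}\right) \left(- \frac{1}{14920}\right) = \frac{78448936931}{3727650} \left(- \frac{1}{14920}\right) = - \frac{78448936931}{55616538000}$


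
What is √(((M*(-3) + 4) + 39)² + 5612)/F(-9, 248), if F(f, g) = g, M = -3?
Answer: 3*√231/124 ≈ 0.36771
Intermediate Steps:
√(((M*(-3) + 4) + 39)² + 5612)/F(-9, 248) = √(((-3*(-3) + 4) + 39)² + 5612)/248 = √(((9 + 4) + 39)² + 5612)*(1/248) = √((13 + 39)² + 5612)*(1/248) = √(52² + 5612)*(1/248) = √(2704 + 5612)*(1/248) = √8316*(1/248) = (6*√231)*(1/248) = 3*√231/124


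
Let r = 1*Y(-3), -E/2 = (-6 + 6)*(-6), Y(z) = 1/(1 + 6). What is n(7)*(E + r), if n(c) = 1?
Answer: 1/7 ≈ 0.14286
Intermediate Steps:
Y(z) = 1/7
E = 0 (E = -2*(-6 + 6)*(-6) = -0*(-6) = -2*0 = 0)
r = 1/7 (r = 1*(1/7) = 1/7 ≈ 0.14286)
n(7)*(E + r) = 1*(0 + 1/7) = 1*(1/7) = 1/7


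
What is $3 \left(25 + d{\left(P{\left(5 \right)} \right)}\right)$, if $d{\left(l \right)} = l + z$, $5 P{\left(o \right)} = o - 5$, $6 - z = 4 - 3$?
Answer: $90$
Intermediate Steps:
$z = 5$ ($z = 6 - \left(4 - 3\right) = 6 - 1 = 5$)
$P{\left(o \right)} = -1 + \frac{o}{5}$ ($P{\left(o \right)} = \frac{o - 5}{5} = \frac{-5 + o}{5} = -1 + \frac{o}{5}$)
$d{\left(l \right)} = 5 + l$ ($d{\left(l \right)} = l + 5 = 5 + l$)
$3 \left(25 + d{\left(P{\left(5 \right)} \right)}\right) = 3 \left(25 + \left(5 + \left(-1 + \frac{1}{5} \cdot 5\right)\right)\right) = 3 \left(25 + \left(5 + \left(-1 + 1\right)\right)\right) = 3 \left(25 + \left(5 + 0\right)\right) = 3 \left(25 + 5\right) = 3 \cdot 30 = 90$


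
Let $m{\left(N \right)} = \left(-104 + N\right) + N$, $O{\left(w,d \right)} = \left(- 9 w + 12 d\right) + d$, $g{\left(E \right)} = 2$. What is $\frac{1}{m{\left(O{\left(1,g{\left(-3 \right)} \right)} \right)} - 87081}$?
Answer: $- \frac{1}{87151} \approx -1.1474 \cdot 10^{-5}$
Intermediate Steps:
$O{\left(w,d \right)} = - 9 w + 13 d$
$m{\left(N \right)} = -104 + 2 N$
$\frac{1}{m{\left(O{\left(1,g{\left(-3 \right)} \right)} \right)} - 87081} = \frac{1}{\left(-104 + 2 \left(\left(-9\right) 1 + 13 \cdot 2\right)\right) - 87081} = \frac{1}{\left(-104 + 2 \left(-9 + 26\right)\right) - 87081} = \frac{1}{\left(-104 + 2 \cdot 17\right) - 87081} = \frac{1}{\left(-104 + 34\right) - 87081} = \frac{1}{-70 - 87081} = \frac{1}{-87151} = - \frac{1}{87151}$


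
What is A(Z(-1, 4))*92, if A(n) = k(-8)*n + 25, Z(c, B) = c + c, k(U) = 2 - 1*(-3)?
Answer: 1380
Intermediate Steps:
k(U) = 5 (k(U) = 2 + 3 = 5)
Z(c, B) = 2*c
A(n) = 25 + 5*n (A(n) = 5*n + 25 = 25 + 5*n)
A(Z(-1, 4))*92 = (25 + 5*(2*(-1)))*92 = (25 + 5*(-2))*92 = (25 - 10)*92 = 15*92 = 1380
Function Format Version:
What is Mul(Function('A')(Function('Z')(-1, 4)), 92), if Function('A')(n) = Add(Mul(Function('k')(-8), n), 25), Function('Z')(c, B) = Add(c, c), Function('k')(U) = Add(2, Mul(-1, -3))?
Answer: 1380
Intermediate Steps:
Function('k')(U) = 5 (Function('k')(U) = Add(2, 3) = 5)
Function('Z')(c, B) = Mul(2, c)
Function('A')(n) = Add(25, Mul(5, n)) (Function('A')(n) = Add(Mul(5, n), 25) = Add(25, Mul(5, n)))
Mul(Function('A')(Function('Z')(-1, 4)), 92) = Mul(Add(25, Mul(5, Mul(2, -1))), 92) = Mul(Add(25, Mul(5, -2)), 92) = Mul(Add(25, -10), 92) = Mul(15, 92) = 1380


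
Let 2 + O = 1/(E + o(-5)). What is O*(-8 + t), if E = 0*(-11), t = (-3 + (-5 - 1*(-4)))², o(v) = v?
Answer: -88/5 ≈ -17.600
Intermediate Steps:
t = 16 (t = (-3 + (-5 + 4))² = (-3 - 1)² = (-4)² = 16)
E = 0
O = -11/5 (O = -2 + 1/(0 - 5) = -2 + 1/(-5) = -2 - ⅕ = -11/5 ≈ -2.2000)
O*(-8 + t) = -11*(-8 + 16)/5 = -11/5*8 = -88/5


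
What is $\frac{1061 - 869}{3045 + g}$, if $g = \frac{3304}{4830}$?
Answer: $\frac{66240}{1050761} \approx 0.06304$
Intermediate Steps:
$g = \frac{236}{345}$ ($g = 3304 \cdot \frac{1}{4830} = \frac{236}{345} \approx 0.68406$)
$\frac{1061 - 869}{3045 + g} = \frac{1061 - 869}{3045 + \frac{236}{345}} = \frac{192}{\frac{1050761}{345}} = 192 \cdot \frac{345}{1050761} = \frac{66240}{1050761}$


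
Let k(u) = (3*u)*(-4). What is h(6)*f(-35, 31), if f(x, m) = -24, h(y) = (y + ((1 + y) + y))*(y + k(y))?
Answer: 30096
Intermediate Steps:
k(u) = -12*u
h(y) = -11*y*(1 + 3*y) (h(y) = (y + ((1 + y) + y))*(y - 12*y) = (y + (1 + 2*y))*(-11*y) = (1 + 3*y)*(-11*y) = -11*y*(1 + 3*y))
h(6)*f(-35, 31) = (11*6*(-1 - 3*6))*(-24) = (11*6*(-1 - 18))*(-24) = (11*6*(-19))*(-24) = -1254*(-24) = 30096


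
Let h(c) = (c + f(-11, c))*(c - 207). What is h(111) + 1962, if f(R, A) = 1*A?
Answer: -19350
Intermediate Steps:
f(R, A) = A
h(c) = 2*c*(-207 + c) (h(c) = (c + c)*(c - 207) = (2*c)*(-207 + c) = 2*c*(-207 + c))
h(111) + 1962 = 2*111*(-207 + 111) + 1962 = 2*111*(-96) + 1962 = -21312 + 1962 = -19350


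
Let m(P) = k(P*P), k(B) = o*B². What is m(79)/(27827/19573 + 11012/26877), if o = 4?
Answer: 81960867016380804/963444155 ≈ 8.5071e+7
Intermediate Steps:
k(B) = 4*B²
m(P) = 4*P⁴ (m(P) = 4*(P*P)² = 4*(P²)² = 4*P⁴)
m(79)/(27827/19573 + 11012/26877) = (4*79⁴)/(27827/19573 + 11012/26877) = (4*38950081)/(27827*(1/19573) + 11012*(1/26877)) = 155800324/(27827/19573 + 11012/26877) = 155800324/(963444155/526063521) = 155800324*(526063521/963444155) = 81960867016380804/963444155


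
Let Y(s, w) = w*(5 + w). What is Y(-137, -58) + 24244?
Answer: 27318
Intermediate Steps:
Y(-137, -58) + 24244 = -58*(5 - 58) + 24244 = -58*(-53) + 24244 = 3074 + 24244 = 27318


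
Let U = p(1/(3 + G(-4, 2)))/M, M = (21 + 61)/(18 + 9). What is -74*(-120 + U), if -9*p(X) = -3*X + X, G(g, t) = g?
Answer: 364302/41 ≈ 8885.4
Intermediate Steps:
p(X) = 2*X/9 (p(X) = -(-3*X + X)/9 = -(-2)*X/9 = 2*X/9)
M = 82/27 ≈ 3.0370
U = -3/41 (U = (2/(9*(3 - 4)))/(82/27) = ((2/9)/(-1))*(27/82) = ((2/9)*(-1))*(27/82) = -2/9*27/82 = -3/41 ≈ -0.073171)
-74*(-120 + U) = -74*(-120 - 3/41) = -74*(-4923/41) = 364302/41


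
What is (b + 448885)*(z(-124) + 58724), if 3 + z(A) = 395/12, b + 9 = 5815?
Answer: 320578525477/12 ≈ 2.6715e+10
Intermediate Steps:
b = 5806 (b = -9 + 5815 = 5806)
z(A) = 359/12 (z(A) = -3 + 395/12 = 359/12)
(b + 448885)*(z(-124) + 58724) = (5806 + 448885)*(359/12 + 58724) = 454691*(705047/12) = 320578525477/12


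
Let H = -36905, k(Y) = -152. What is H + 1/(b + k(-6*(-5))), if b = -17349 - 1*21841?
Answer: -1451916511/39342 ≈ -36905.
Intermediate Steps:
b = -39190 (b = -17349 - 21841 = -39190)
H + 1/(b + k(-6*(-5))) = -36905 + 1/(-39190 - 152) = -36905 + 1/(-39342) = -36905 - 1/39342 = -1451916511/39342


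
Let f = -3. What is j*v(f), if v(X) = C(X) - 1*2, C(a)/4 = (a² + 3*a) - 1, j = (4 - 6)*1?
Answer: 12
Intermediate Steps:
j = -2 (j = -2*1 = -2)
C(a) = -4 + 4*a² + 12*a (C(a) = 4*((a² + 3*a) - 1) = 4*(-1 + a² + 3*a) = -4 + 4*a² + 12*a)
v(X) = -6 + 4*X² + 12*X (v(X) = (-4 + 4*X² + 12*X) - 1*2 = (-4 + 4*X² + 12*X) - 2 = -6 + 4*X² + 12*X)
j*v(f) = -2*(-6 + 4*(-3)² + 12*(-3)) = -2*(-6 + 4*9 - 36) = -2*(-6 + 36 - 36) = -2*(-6) = 12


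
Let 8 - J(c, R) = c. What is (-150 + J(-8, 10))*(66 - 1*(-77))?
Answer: -19162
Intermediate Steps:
J(c, R) = 8 - c
(-150 + J(-8, 10))*(66 - 1*(-77)) = (-150 + (8 - 1*(-8)))*(66 - 1*(-77)) = (-150 + (8 + 8))*(66 + 77) = (-150 + 16)*143 = -134*143 = -19162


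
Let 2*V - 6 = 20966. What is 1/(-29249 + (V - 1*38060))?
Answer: -1/56823 ≈ -1.7599e-5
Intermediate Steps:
V = 10486 (V = 3 + (½)*20966 = 3 + 10483 = 10486)
1/(-29249 + (V - 1*38060)) = 1/(-29249 + (10486 - 1*38060)) = 1/(-29249 + (10486 - 38060)) = 1/(-29249 - 27574) = 1/(-56823) = -1/56823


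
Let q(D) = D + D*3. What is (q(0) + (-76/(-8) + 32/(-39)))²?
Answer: 458329/6084 ≈ 75.333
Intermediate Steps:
q(D) = 4*D (q(D) = D + 3*D = 4*D)
(q(0) + (-76/(-8) + 32/(-39)))² = (4*0 + (-76/(-8) + 32/(-39)))² = (0 + (-76*(-⅛) + 32*(-1/39)))² = (0 + (19/2 - 32/39))² = (0 + 677/78)² = (677/78)² = 458329/6084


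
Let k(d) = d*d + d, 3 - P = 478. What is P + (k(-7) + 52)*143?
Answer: 12967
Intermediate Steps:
P = -475 (P = 3 - 1*478 = 3 - 478 = -475)
k(d) = d + d**2 (k(d) = d**2 + d = d + d**2)
P + (k(-7) + 52)*143 = -475 + (-7*(1 - 7) + 52)*143 = -475 + (-7*(-6) + 52)*143 = -475 + (42 + 52)*143 = -475 + 94*143 = -475 + 13442 = 12967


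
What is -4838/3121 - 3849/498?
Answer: -4807351/518086 ≈ -9.2791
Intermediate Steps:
-4838/3121 - 3849/498 = -4838*1/3121 - 3849*1/498 = -4838/3121 - 1283/166 = -4807351/518086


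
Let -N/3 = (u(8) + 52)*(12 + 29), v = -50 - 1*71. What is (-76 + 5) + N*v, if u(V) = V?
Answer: 892909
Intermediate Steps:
v = -121 (v = -50 - 71 = -121)
N = -7380 (N = -3*(8 + 52)*(12 + 29) = -180*41 = -3*2460 = -7380)
(-76 + 5) + N*v = (-76 + 5) - 7380*(-121) = -71 + 892980 = 892909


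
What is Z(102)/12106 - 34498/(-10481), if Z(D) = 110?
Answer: 4455167/1349819 ≈ 3.3006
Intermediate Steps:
Z(102)/12106 - 34498/(-10481) = 110/12106 - 34498/(-10481) = 110*(1/12106) - 34498*(-1/10481) = 55/6053 + 734/223 = 4455167/1349819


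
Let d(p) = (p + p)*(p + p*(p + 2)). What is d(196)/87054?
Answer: 7644784/43527 ≈ 175.63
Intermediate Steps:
d(p) = 2*p*(p + p*(2 + p)) (d(p) = (2*p)*(p + p*(2 + p)) = 2*p*(p + p*(2 + p)))
d(196)/87054 = (2*196**2*(3 + 196))/87054 = (2*38416*199)*(1/87054) = 15289568*(1/87054) = 7644784/43527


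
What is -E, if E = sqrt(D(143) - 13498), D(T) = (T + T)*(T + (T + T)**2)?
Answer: -8*sqrt(365954) ≈ -4839.5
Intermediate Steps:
D(T) = 2*T*(T + 4*T**2) (D(T) = (2*T)*(T + (2*T)**2) = (2*T)*(T + 4*T**2) = 2*T*(T + 4*T**2))
E = 8*sqrt(365954) (E = sqrt(143**2*(2 + 8*143) - 13498) = sqrt(20449*(2 + 1144) - 13498) = sqrt(20449*1146 - 13498) = sqrt(23434554 - 13498) = sqrt(23421056) = 8*sqrt(365954) ≈ 4839.5)
-E = -8*sqrt(365954)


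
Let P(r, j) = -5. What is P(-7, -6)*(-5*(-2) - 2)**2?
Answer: -320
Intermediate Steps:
P(-7, -6)*(-5*(-2) - 2)**2 = -5*(-5*(-2) - 2)**2 = -5*(10 - 2)**2 = -5*8**2 = -5*64 = -320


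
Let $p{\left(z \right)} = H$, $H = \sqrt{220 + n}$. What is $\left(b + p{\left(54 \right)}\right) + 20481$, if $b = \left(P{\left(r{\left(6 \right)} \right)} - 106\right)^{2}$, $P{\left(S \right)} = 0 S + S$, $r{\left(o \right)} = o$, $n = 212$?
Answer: $30481 + 12 \sqrt{3} \approx 30502.0$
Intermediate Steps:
$H = 12 \sqrt{3}$ ($H = \sqrt{220 + 212} = \sqrt{432} = 12 \sqrt{3} \approx 20.785$)
$p{\left(z \right)} = 12 \sqrt{3}$
$P{\left(S \right)} = S$ ($P{\left(S \right)} = 0 + S = S$)
$b = 10000$ ($b = \left(6 - 106\right)^{2} = \left(-100\right)^{2} = 10000$)
$\left(b + p{\left(54 \right)}\right) + 20481 = \left(10000 + 12 \sqrt{3}\right) + 20481 = 30481 + 12 \sqrt{3}$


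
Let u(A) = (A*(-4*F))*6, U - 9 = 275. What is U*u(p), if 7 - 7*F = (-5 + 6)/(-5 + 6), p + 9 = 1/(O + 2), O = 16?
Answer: 52256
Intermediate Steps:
U = 284 (U = 9 + 275 = 284)
p = -161/18 (p = -9 + 1/(16 + 2) = -9 + 1/18 = -161/18 ≈ -8.9444)
F = 6/7 (F = 1 - (-5 + 6)/(7*(-5 + 6)) = 1 - 1/(7*1) = 1 - 1/7 = 6/7 ≈ 0.85714)
u(A) = -144*A/7 (u(A) = (A*(-4*6/7))*6 = (A*(-24/7))*6 = -24*A/7*6 = -144*A/7)
U*u(p) = 284*(-144/7*(-161/18)) = 284*184 = 52256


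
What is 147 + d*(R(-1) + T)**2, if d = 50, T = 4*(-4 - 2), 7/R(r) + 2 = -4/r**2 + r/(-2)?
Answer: 3881987/121 ≈ 32083.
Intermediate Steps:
R(r) = 7/(-2 - 4/r**2 - r/2) (R(r) = 7/(-2 + (-4/r**2 + r/(-2))) = 7/(-2 + (-4/r**2 + r*(-1/2))) = 7/(-2 + (-4/r**2 - r/2)) = 7/(-2 - 4/r**2 - r/2))
T = -24 (T = 4*(-6) = -24)
147 + d*(R(-1) + T)**2 = 147 + 50*(-14*(-1)**2/(8 + (-1)**3 + 4*(-1)**2) - 24)**2 = 147 + 50*(-14*1/(8 - 1 + 4*1) - 24)**2 = 147 + 50*(-14*1/(8 - 1 + 4) - 24)**2 = 147 + 50*(-14*1/11 - 24)**2 = 147 + 50*(-14*1*1/11 - 24)**2 = 147 + 50*(-14/11 - 24)**2 = 147 + 50*(-278/11)**2 = 147 + 50*(77284/121) = 147 + 3864200/121 = 3881987/121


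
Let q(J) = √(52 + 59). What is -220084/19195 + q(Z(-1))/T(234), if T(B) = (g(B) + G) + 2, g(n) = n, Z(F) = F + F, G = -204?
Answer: -220084/19195 + √111/32 ≈ -11.136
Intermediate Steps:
Z(F) = 2*F
T(B) = -202 + B (T(B) = (B - 204) + 2 = (-204 + B) + 2 = -202 + B)
q(J) = √111
-220084/19195 + q(Z(-1))/T(234) = -220084/19195 + √111/(-202 + 234) = -220084*1/19195 + √111/32 = -220084/19195 + √111*(1/32) = -220084/19195 + √111/32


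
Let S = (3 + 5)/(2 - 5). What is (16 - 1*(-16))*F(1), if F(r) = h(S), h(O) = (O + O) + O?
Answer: -256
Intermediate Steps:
S = -8/3 (S = 8/(-3) = 8*(-1/3) = -8/3 ≈ -2.6667)
h(O) = 3*O (h(O) = 2*O + O = 3*O)
F(r) = -8 (F(r) = 3*(-8/3) = -8)
(16 - 1*(-16))*F(1) = (16 - 1*(-16))*(-8) = (16 + 16)*(-8) = 32*(-8) = -256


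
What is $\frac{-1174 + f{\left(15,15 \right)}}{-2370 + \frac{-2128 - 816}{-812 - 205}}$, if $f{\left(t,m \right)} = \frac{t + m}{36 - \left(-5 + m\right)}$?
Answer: $\frac{15506199}{31295498} \approx 0.49548$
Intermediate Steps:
$f{\left(t,m \right)} = \frac{m + t}{41 - m}$
$\frac{-1174 + f{\left(15,15 \right)}}{-2370 + \frac{-2128 - 816}{-812 - 205}} = \frac{-1174 + \frac{\left(-1\right) 15 - 15}{-41 + 15}}{-2370 + \frac{-2128 - 816}{-812 - 205}} = \frac{-1174 + \frac{-15 - 15}{-26}}{-2370 - \frac{2944}{-1017}} = \frac{-1174 - - \frac{15}{13}}{-2370 - - \frac{2944}{1017}} = \frac{-1174 + \frac{15}{13}}{-2370 + \frac{2944}{1017}} = - \frac{15247}{13 \left(- \frac{2407346}{1017}\right)} = \left(- \frac{15247}{13}\right) \left(- \frac{1017}{2407346}\right) = \frac{15506199}{31295498}$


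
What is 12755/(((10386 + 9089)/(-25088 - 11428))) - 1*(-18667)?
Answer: -20444351/3895 ≈ -5248.9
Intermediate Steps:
12755/(((10386 + 9089)/(-25088 - 11428))) - 1*(-18667) = 12755/((19475/(-36516))) + 18667 = 12755/((19475*(-1/36516))) + 18667 = 12755/(-19475/36516) + 18667 = 12755*(-36516/19475) + 18667 = -93152316/3895 + 18667 = -20444351/3895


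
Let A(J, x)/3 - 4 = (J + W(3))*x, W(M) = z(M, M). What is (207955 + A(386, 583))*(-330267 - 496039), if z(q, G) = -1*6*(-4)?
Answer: -764380149442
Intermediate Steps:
z(q, G) = 24 (z(q, G) = -6*(-4) = 24)
W(M) = 24
A(J, x) = 12 + 3*x*(24 + J) (A(J, x) = 12 + 3*((J + 24)*x) = 12 + 3*((24 + J)*x) = 12 + 3*(x*(24 + J)) = 12 + 3*x*(24 + J))
(207955 + A(386, 583))*(-330267 - 496039) = (207955 + (12 + 72*583 + 3*386*583))*(-330267 - 496039) = (207955 + (12 + 41976 + 675114))*(-826306) = (207955 + 717102)*(-826306) = 925057*(-826306) = -764380149442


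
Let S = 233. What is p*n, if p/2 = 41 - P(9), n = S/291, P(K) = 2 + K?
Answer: 4660/97 ≈ 48.041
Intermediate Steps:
n = 233/291 ≈ 0.80069
p = 60 (p = 2*(41 - (2 + 9)) = 2*(41 - 1*11) = 2*(41 - 11) = 2*30 = 60)
p*n = 60*(233/291) = 4660/97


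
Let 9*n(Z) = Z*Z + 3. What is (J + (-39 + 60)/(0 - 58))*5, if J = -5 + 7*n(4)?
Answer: 24575/522 ≈ 47.079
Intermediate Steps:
n(Z) = 1/3 + Z**2/9 (n(Z) = (Z*Z + 3)/9 = (Z**2 + 3)/9 = (3 + Z**2)/9 = 1/3 + Z**2/9)
J = 88/9 (J = -5 + 7*(1/3 + (1/9)*4**2) = -5 + 7*(1/3 + (1/9)*16) = -5 + 7*(1/3 + 16/9) = -5 + 7*(19/9) = -5 + 133/9 = 88/9 ≈ 9.7778)
(J + (-39 + 60)/(0 - 58))*5 = (88/9 + (-39 + 60)/(0 - 58))*5 = (88/9 + 21/(-58))*5 = (88/9 + 21*(-1/58))*5 = (88/9 - 21/58)*5 = (4915/522)*5 = 24575/522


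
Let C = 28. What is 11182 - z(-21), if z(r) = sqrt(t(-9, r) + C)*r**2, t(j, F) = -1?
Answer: 11182 - 1323*sqrt(3) ≈ 8890.5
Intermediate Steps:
z(r) = 3*sqrt(3)*r**2 (z(r) = sqrt(-1 + 28)*r**2 = sqrt(27)*r**2 = (3*sqrt(3))*r**2 = 3*sqrt(3)*r**2)
11182 - z(-21) = 11182 - 3*sqrt(3)*(-21)**2 = 11182 - 3*sqrt(3)*441 = 11182 - 1323*sqrt(3)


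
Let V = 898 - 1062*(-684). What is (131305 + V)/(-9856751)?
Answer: -858611/9856751 ≈ -0.087109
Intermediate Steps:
V = 727306 (V = 898 + 726408 = 727306)
(131305 + V)/(-9856751) = (131305 + 727306)/(-9856751) = 858611*(-1/9856751) = -858611/9856751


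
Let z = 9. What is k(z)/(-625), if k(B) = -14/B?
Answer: 14/5625 ≈ 0.0024889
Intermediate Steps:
k(z)/(-625) = -14/9/(-625) = -14*1/9*(-1/625) = -14/9*(-1/625) = 14/5625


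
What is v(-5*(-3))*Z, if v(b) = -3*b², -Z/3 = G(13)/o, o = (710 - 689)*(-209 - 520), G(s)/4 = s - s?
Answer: 0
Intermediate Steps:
G(s) = 0 (G(s) = 4*(s - s) = 4*0 = 0)
o = -15309 (o = 21*(-729) = -15309)
Z = 0 (Z = -0/(-15309) = -0*(-1)/15309 = -3*0 = 0)
v(-5*(-3))*Z = -3*(-5*(-3))²*0 = -3*(-1*(-15))²*0 = -3*15²*0 = -3*225*0 = -675*0 = 0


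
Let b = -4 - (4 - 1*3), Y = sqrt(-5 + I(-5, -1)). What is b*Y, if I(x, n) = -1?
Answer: -5*I*sqrt(6) ≈ -12.247*I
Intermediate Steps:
Y = I*sqrt(6) (Y = sqrt(-5 - 1) = sqrt(-6) = I*sqrt(6) ≈ 2.4495*I)
b = -5 (b = -4 - (4 - 3) = -4 - 1*1 = -4 - 1 = -5)
b*Y = -5*I*sqrt(6)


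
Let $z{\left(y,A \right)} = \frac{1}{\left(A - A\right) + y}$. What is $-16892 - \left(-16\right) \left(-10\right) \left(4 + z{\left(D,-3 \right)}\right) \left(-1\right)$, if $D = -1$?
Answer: $-16412$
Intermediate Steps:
$z{\left(y,A \right)} = \frac{1}{y}$ ($z{\left(y,A \right)} = \frac{1}{0 + y} = \frac{1}{y}$)
$-16892 - \left(-16\right) \left(-10\right) \left(4 + z{\left(D,-3 \right)}\right) \left(-1\right) = -16892 - \left(-16\right) \left(-10\right) \left(4 + \frac{1}{-1}\right) \left(-1\right) = -16892 - 160 \left(4 - 1\right) \left(-1\right) = -16892 - 160 \cdot 3 \left(-1\right) = -16892 - 160 \left(-3\right) = -16892 - -480 = -16892 + 480 = -16412$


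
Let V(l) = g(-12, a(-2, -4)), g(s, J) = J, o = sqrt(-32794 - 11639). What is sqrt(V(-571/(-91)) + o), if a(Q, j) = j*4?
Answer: sqrt(-16 + 3*I*sqrt(4937)) ≈ 9.8843 + 10.663*I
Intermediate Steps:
o = 3*I*sqrt(4937) (o = sqrt(-44433) = 3*I*sqrt(4937) ≈ 210.79*I)
a(Q, j) = 4*j
V(l) = -16 (V(l) = 4*(-4) = -16)
sqrt(V(-571/(-91)) + o) = sqrt(-16 + 3*I*sqrt(4937))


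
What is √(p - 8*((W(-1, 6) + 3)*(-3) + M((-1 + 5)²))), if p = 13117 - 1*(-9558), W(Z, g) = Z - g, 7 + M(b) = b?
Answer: √22507 ≈ 150.02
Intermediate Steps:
M(b) = -7 + b
p = 22675 (p = 13117 + 9558 = 22675)
√(p - 8*((W(-1, 6) + 3)*(-3) + M((-1 + 5)²))) = √(22675 - 8*(((-1 - 1*6) + 3)*(-3) + (-7 + (-1 + 5)²))) = √(22675 - 8*(((-1 - 6) + 3)*(-3) + (-7 + 4²))) = √(22675 - 8*((-7 + 3)*(-3) + (-7 + 16))) = √(22675 - 8*(-4*(-3) + 9)) = √(22675 - 8*(12 + 9)) = √(22675 - 8*21) = √(22675 - 168) = √22507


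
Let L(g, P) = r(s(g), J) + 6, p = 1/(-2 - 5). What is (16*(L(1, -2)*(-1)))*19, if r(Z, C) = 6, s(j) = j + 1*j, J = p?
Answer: -3648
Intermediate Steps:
p = -⅐ (p = 1/(-7) = -⅐ ≈ -0.14286)
J = -⅐ ≈ -0.14286
s(j) = 2*j (s(j) = j + j = 2*j)
L(g, P) = 12 (L(g, P) = 6 + 6 = 12)
(16*(L(1, -2)*(-1)))*19 = (16*(12*(-1)))*19 = (16*(-12))*19 = -192*19 = -3648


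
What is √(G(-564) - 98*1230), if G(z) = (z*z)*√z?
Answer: 2*√(-30135 + 159048*I*√141) ≈ 1928.1 + 1959.1*I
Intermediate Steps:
G(z) = z^(5/2) (G(z) = z²*√z = z^(5/2))
√(G(-564) - 98*1230) = √((-564)^(5/2) - 98*1230) = √(636192*I*√141 - 120540) = √(-120540 + 636192*I*√141)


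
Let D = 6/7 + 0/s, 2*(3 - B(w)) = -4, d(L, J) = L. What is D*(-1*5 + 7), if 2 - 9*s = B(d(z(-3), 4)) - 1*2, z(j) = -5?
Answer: 12/7 ≈ 1.7143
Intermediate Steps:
B(w) = 5 (B(w) = 3 - 1/2*(-4) = 3 + 2 = 5)
s = -1/9 (s = 2/9 - (5 - 1*2)/9 = 2/9 - (5 - 2)/9 = 2/9 - 1/9*3 = 2/9 - 1/3 = -1/9 ≈ -0.11111)
D = 6/7 (D = 6/7 + 0/(-1/9) = 6*(1/7) + 0*(-9) = 6/7 + 0 = 6/7 ≈ 0.85714)
D*(-1*5 + 7) = 6*(-1*5 + 7)/7 = 6*(-5 + 7)/7 = (6/7)*2 = 12/7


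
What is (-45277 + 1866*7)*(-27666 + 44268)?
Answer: -534833430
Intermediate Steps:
(-45277 + 1866*7)*(-27666 + 44268) = (-45277 + 13062)*16602 = -32215*16602 = -534833430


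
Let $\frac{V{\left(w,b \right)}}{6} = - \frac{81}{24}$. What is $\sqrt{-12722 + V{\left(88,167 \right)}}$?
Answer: $\frac{i \sqrt{50969}}{2} \approx 112.88 i$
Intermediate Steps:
$V{\left(w,b \right)} = - \frac{81}{4}$ ($V{\left(w,b \right)} = 6 \left(- \frac{81}{24}\right) = 6 \left(\left(-81\right) \frac{1}{24}\right) = 6 \left(- \frac{27}{8}\right) = - \frac{81}{4}$)
$\sqrt{-12722 + V{\left(88,167 \right)}} = \sqrt{-12722 - \frac{81}{4}} = \sqrt{- \frac{50969}{4}} = \frac{i \sqrt{50969}}{2}$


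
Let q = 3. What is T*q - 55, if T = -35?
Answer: -160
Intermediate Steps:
T*q - 55 = -35*3 - 55 = -105 - 55 = -160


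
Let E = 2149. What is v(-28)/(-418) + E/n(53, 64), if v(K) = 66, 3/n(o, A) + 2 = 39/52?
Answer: -204191/228 ≈ -895.57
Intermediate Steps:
n(o, A) = -12/5 (n(o, A) = 3/(-2 + 39/52) = 3/(-2 + 39*(1/52)) = 3/(-2 + ¾) = 3/(-5/4) = 3*(-⅘) = -12/5)
v(-28)/(-418) + E/n(53, 64) = 66/(-418) + 2149/(-12/5) = 66*(-1/418) + 2149*(-5/12) = -3/19 - 10745/12 = -204191/228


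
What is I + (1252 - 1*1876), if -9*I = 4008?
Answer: -3208/3 ≈ -1069.3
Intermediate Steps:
I = -1336/3 (I = -⅑*4008 = -1336/3 ≈ -445.33)
I + (1252 - 1*1876) = -1336/3 + (1252 - 1*1876) = -1336/3 + (1252 - 1876) = -1336/3 - 624 = -3208/3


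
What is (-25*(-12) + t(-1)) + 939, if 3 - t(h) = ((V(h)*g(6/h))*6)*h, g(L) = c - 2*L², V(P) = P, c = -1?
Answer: 1680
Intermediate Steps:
g(L) = -1 - 2*L²
t(h) = 3 - 6*h²*(-1 - 72/h²) (t(h) = 3 - (h*(-1 - 2*36/h²))*6*h = 3 - (h*(-1 - 72/h²))*6*h = 3 - 6*h*(-1 - 72/h²)*h = 3 - 6*h²*(-1 - 72/h²))
(-25*(-12) + t(-1)) + 939 = (-25*(-12) + (435 + 6*(-1)²)) + 939 = (300 + (435 + 6*1)) + 939 = (300 + (435 + 6)) + 939 = (300 + 441) + 939 = 741 + 939 = 1680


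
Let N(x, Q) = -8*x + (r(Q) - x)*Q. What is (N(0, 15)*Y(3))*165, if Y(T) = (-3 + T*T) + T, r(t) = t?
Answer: 334125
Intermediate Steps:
Y(T) = -3 + T + T² (Y(T) = (-3 + T²) + T = -3 + T + T²)
N(x, Q) = -8*x + Q*(Q - x) (N(x, Q) = -8*x + (Q - x)*Q = -8*x + Q*(Q - x))
(N(0, 15)*Y(3))*165 = ((15² - 8*0 - 1*15*0)*(-3 + 3 + 3²))*165 = ((225 + 0 + 0)*(-3 + 3 + 9))*165 = (225*9)*165 = 2025*165 = 334125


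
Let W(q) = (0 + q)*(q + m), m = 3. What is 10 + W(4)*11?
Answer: 318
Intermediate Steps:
W(q) = q*(3 + q) (W(q) = (0 + q)*(q + 3) = q*(3 + q))
10 + W(4)*11 = 10 + (4*(3 + 4))*11 = 10 + (4*7)*11 = 10 + 28*11 = 10 + 308 = 318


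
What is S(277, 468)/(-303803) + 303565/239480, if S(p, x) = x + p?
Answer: 18409109019/14550948488 ≈ 1.2651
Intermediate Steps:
S(p, x) = p + x
S(277, 468)/(-303803) + 303565/239480 = (277 + 468)/(-303803) + 303565/239480 = 745*(-1/303803) + 303565*(1/239480) = -745/303803 + 60713/47896 = 18409109019/14550948488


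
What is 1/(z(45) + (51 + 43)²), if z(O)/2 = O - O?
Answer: 1/8836 ≈ 0.00011317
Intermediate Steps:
z(O) = 0 (z(O) = 2*(O - O) = 2*0 = 0)
1/(z(45) + (51 + 43)²) = 1/(0 + (51 + 43)²) = 1/(0 + 94²) = 1/(0 + 8836) = 1/8836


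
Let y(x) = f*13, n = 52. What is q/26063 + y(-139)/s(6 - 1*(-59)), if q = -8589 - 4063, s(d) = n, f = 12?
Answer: 65537/26063 ≈ 2.5146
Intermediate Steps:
s(d) = 52
q = -12652
y(x) = 156 (y(x) = 12*13 = 156)
q/26063 + y(-139)/s(6 - 1*(-59)) = -12652/26063 + 156/52 = -12652*1/26063 + 156*(1/52) = -12652/26063 + 3 = 65537/26063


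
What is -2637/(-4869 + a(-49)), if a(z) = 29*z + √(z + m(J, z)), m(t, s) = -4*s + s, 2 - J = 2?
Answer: 8293365/19782001 + 18459*√2/39564002 ≈ 0.41990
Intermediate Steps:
J = 0 (J = 2 - 1*2 = 2 - 2 = 0)
m(t, s) = -3*s
a(z) = 29*z + √2*√(-z) (a(z) = 29*z + √(z - 3*z) = 29*z + √(-2*z) = 29*z + √2*√(-z))
-2637/(-4869 + a(-49)) = -2637/(-4869 + (29*(-49) + √2*√(-1*(-49)))) = -2637/(-4869 + (-1421 + √2*√49)) = -2637/(-4869 + (-1421 + √2*7)) = -2637/(-4869 + (-1421 + 7*√2)) = -2637/(-6290 + 7*√2)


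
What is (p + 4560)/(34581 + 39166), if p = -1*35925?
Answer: -31365/73747 ≈ -0.42531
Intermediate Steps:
p = -35925
(p + 4560)/(34581 + 39166) = (-35925 + 4560)/(34581 + 39166) = -31365/73747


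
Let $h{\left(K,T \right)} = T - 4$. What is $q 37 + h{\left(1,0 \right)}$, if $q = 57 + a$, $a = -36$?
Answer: $773$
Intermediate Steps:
$q = 21$ ($q = 57 - 36 = 21$)
$h{\left(K,T \right)} = -4 + T$
$q 37 + h{\left(1,0 \right)} = 21 \cdot 37 + \left(-4 + 0\right) = 777 - 4 = 773$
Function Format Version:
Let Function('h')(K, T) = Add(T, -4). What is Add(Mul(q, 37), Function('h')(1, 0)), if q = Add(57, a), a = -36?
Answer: 773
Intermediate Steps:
q = 21 (q = Add(57, -36) = 21)
Function('h')(K, T) = Add(-4, T)
Add(Mul(q, 37), Function('h')(1, 0)) = Add(Mul(21, 37), Add(-4, 0)) = Add(777, -4) = 773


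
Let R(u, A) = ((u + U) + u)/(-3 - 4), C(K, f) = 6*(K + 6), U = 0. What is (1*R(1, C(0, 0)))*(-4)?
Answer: 8/7 ≈ 1.1429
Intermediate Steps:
C(K, f) = 36 + 6*K (C(K, f) = 6*(6 + K) = 36 + 6*K)
R(u, A) = -2*u/7 (R(u, A) = ((u + 0) + u)/(-3 - 4) = (u + u)/(-7) = (2*u)*(-⅐) = -2*u/7)
(1*R(1, C(0, 0)))*(-4) = (1*(-2/7*1))*(-4) = (1*(-2/7))*(-4) = -2/7*(-4) = 8/7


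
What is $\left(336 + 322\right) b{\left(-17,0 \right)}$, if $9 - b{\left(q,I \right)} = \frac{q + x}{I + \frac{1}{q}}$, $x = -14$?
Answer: $-340844$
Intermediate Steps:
$b{\left(q,I \right)} = 9 - \frac{-14 + q}{I + \frac{1}{q}}$ ($b{\left(q,I \right)} = 9 - \frac{q - 14}{I + \frac{1}{q}} = 9 - \frac{-14 + q}{I + \frac{1}{q}}$)
$\left(336 + 322\right) b{\left(-17,0 \right)} = \left(336 + 322\right) \frac{9 - \left(-17\right)^{2} + 14 \left(-17\right) + 9 \cdot 0 \left(-17\right)}{1 + 0 \left(-17\right)} = 658 \frac{9 - 289 - 238 + 0}{1 + 0} = 658 \frac{9 - 289 - 238 + 0}{1} = 658 \cdot 1 \left(-518\right) = 658 \left(-518\right) = -340844$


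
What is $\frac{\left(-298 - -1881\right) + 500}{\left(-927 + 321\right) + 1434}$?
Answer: $\frac{2083}{828} \approx 2.5157$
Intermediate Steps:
$\frac{\left(-298 - -1881\right) + 500}{\left(-927 + 321\right) + 1434} = \frac{\left(-298 + 1881\right) + 500}{-606 + 1434} = \frac{1583 + 500}{828} = 2083 \cdot \frac{1}{828} = \frac{2083}{828}$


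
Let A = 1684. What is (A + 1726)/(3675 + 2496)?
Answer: 310/561 ≈ 0.55258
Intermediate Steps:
(A + 1726)/(3675 + 2496) = (1684 + 1726)/(3675 + 2496) = 3410/6171 = 3410*(1/6171) = 310/561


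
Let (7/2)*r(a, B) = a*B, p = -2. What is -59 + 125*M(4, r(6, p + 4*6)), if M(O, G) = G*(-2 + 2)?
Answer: -59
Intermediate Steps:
r(a, B) = 2*B*a/7 (r(a, B) = 2*(a*B)/7 = 2*(B*a)/7 = 2*B*a/7)
M(O, G) = 0 (M(O, G) = G*0 = 0)
-59 + 125*M(4, r(6, p + 4*6)) = -59 + 125*0 = -59 + 0 = -59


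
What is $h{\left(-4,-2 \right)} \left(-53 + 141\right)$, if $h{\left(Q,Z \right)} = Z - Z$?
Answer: $0$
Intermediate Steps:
$h{\left(Q,Z \right)} = 0$
$h{\left(-4,-2 \right)} \left(-53 + 141\right) = 0 \left(-53 + 141\right) = 0 \cdot 88 = 0$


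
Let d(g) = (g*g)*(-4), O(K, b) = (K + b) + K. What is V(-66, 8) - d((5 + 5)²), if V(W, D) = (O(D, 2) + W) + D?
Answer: 39960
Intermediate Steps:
O(K, b) = b + 2*K
V(W, D) = 2 + W + 3*D (V(W, D) = ((2 + 2*D) + W) + D = (2 + W + 2*D) + D = 2 + W + 3*D)
d(g) = -4*g² (d(g) = g²*(-4) = -4*g²)
V(-66, 8) - d((5 + 5)²) = (2 - 66 + 3*8) - (-4)*((5 + 5)²)² = (2 - 66 + 24) - (-4)*(10²)² = -40 - (-4)*100² = -40 - (-4)*10000 = -40 - 1*(-40000) = -40 + 40000 = 39960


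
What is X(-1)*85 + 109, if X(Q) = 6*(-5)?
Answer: -2441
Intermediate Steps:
X(Q) = -30
X(-1)*85 + 109 = -30*85 + 109 = -2550 + 109 = -2441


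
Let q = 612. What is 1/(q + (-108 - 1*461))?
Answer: 1/43 ≈ 0.023256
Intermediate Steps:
1/(q + (-108 - 1*461)) = 1/(612 + (-108 - 1*461)) = 1/(612 + (-108 - 461)) = 1/(612 - 569) = 1/43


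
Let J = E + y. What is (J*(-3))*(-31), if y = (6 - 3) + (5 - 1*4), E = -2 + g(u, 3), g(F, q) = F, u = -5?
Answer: -279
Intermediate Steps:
E = -7 (E = -2 - 5 = -7)
y = 4 (y = 3 + (5 - 4) = 3 + 1 = 4)
J = -3 (J = -7 + 4 = -3)
(J*(-3))*(-31) = -3*(-3)*(-31) = 9*(-31) = -279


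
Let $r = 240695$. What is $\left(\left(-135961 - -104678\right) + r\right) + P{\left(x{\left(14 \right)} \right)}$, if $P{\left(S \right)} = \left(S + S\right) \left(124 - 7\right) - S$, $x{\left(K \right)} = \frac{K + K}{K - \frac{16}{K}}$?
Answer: $\frac{9446374}{45} \approx 2.0992 \cdot 10^{5}$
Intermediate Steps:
$x{\left(K \right)} = \frac{2 K}{K - \frac{16}{K}}$
$P{\left(S \right)} = 233 S$ ($P{\left(S \right)} = 2 S 117 - S = 234 S - S = 233 S$)
$\left(\left(-135961 - -104678\right) + r\right) + P{\left(x{\left(14 \right)} \right)} = \left(\left(-135961 - -104678\right) + 240695\right) + 233 \frac{2 \cdot 14^{2}}{-16 + 14^{2}} = \left(\left(-135961 + 104678\right) + 240695\right) + 233 \cdot 2 \cdot 196 \frac{1}{-16 + 196} = \left(-31283 + 240695\right) + 233 \cdot 2 \cdot 196 \cdot \frac{1}{180} = 209412 + 233 \cdot 2 \cdot 196 \cdot \frac{1}{180} = 209412 + 233 \cdot \frac{98}{45} = 209412 + \frac{22834}{45} = \frac{9446374}{45}$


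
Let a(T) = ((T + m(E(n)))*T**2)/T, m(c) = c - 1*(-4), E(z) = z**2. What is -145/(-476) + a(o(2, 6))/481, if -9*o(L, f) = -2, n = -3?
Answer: 5762633/18545436 ≈ 0.31073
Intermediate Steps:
o(L, f) = 2/9 (o(L, f) = -1/9*(-2) = 2/9)
m(c) = 4 + c (m(c) = c + 4 = 4 + c)
a(T) = T*(13 + T) (a(T) = ((T + (4 + (-3)**2))*T**2)/T = ((T + (4 + 9))*T**2)/T = ((T + 13)*T**2)/T = ((13 + T)*T**2)/T = (T**2*(13 + T))/T = T*(13 + T))
-145/(-476) + a(o(2, 6))/481 = -145/(-476) + (2*(13 + 2/9)/9)/481 = -145*(-1/476) + ((2/9)*(119/9))*(1/481) = 145/476 + (238/81)*(1/481) = 145/476 + 238/38961 = 5762633/18545436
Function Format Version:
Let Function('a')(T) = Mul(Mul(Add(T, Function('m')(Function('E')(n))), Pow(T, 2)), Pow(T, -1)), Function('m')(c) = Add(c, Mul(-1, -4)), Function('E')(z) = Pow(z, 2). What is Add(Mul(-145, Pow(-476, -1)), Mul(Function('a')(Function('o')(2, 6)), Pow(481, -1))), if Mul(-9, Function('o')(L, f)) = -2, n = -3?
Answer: Rational(5762633, 18545436) ≈ 0.31073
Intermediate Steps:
Function('o')(L, f) = Rational(2, 9) (Function('o')(L, f) = Mul(Rational(-1, 9), -2) = Rational(2, 9))
Function('m')(c) = Add(4, c) (Function('m')(c) = Add(c, 4) = Add(4, c))
Function('a')(T) = Mul(T, Add(13, T)) (Function('a')(T) = Mul(Mul(Add(T, Add(4, Pow(-3, 2))), Pow(T, 2)), Pow(T, -1)) = Mul(Mul(Add(T, Add(4, 9)), Pow(T, 2)), Pow(T, -1)) = Mul(Mul(Add(T, 13), Pow(T, 2)), Pow(T, -1)) = Mul(Mul(Add(13, T), Pow(T, 2)), Pow(T, -1)) = Mul(Mul(Pow(T, 2), Add(13, T)), Pow(T, -1)) = Mul(T, Add(13, T)))
Add(Mul(-145, Pow(-476, -1)), Mul(Function('a')(Function('o')(2, 6)), Pow(481, -1))) = Add(Mul(-145, Pow(-476, -1)), Mul(Mul(Rational(2, 9), Add(13, Rational(2, 9))), Pow(481, -1))) = Add(Mul(-145, Rational(-1, 476)), Mul(Mul(Rational(2, 9), Rational(119, 9)), Rational(1, 481))) = Add(Rational(145, 476), Mul(Rational(238, 81), Rational(1, 481))) = Add(Rational(145, 476), Rational(238, 38961)) = Rational(5762633, 18545436)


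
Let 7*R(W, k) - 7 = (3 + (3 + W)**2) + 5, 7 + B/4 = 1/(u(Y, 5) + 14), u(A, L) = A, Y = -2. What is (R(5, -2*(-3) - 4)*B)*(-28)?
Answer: 26228/3 ≈ 8742.7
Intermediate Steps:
B = -83/3 (B = -28 + 4/(-2 + 14) = -28 + 4/12 = -28 + 4*(1/12) = -28 + 1/3 = -83/3 ≈ -27.667)
R(W, k) = 15/7 + (3 + W)**2/7 (R(W, k) = 1 + ((3 + (3 + W)**2) + 5)/7 = 1 + (8 + (3 + W)**2)/7 = 1 + (8/7 + (3 + W)**2/7) = 15/7 + (3 + W)**2/7)
(R(5, -2*(-3) - 4)*B)*(-28) = ((15/7 + (3 + 5)**2/7)*(-83/3))*(-28) = ((15/7 + (1/7)*8**2)*(-83/3))*(-28) = ((15/7 + (1/7)*64)*(-83/3))*(-28) = ((15/7 + 64/7)*(-83/3))*(-28) = ((79/7)*(-83/3))*(-28) = -6557/21*(-28) = 26228/3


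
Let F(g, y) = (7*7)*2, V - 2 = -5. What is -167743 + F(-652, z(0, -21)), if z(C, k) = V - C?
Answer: -167645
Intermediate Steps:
V = -3 (V = 2 - 5 = -3)
z(C, k) = -3 - C
F(g, y) = 98 (F(g, y) = 49*2 = 98)
-167743 + F(-652, z(0, -21)) = -167743 + 98 = -167645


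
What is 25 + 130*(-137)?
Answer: -17785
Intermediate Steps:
25 + 130*(-137) = 25 - 17810 = -17785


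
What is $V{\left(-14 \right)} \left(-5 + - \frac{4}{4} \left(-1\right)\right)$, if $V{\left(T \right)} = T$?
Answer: $56$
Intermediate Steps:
$V{\left(-14 \right)} \left(-5 + - \frac{4}{4} \left(-1\right)\right) = - 14 \left(-5 + - \frac{4}{4} \left(-1\right)\right) = - 14 \left(-5 + \left(-4\right) \frac{1}{4} \left(-1\right)\right) = - 14 \left(-5 - -1\right) = - 14 \left(-5 + 1\right) = \left(-14\right) \left(-4\right) = 56$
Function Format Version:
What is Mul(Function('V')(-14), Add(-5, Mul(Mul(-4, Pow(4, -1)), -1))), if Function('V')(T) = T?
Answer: 56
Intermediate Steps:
Mul(Function('V')(-14), Add(-5, Mul(Mul(-4, Pow(4, -1)), -1))) = Mul(-14, Add(-5, Mul(Mul(-4, Pow(4, -1)), -1))) = Mul(-14, Add(-5, Mul(Mul(-4, Rational(1, 4)), -1))) = Mul(-14, Add(-5, Mul(-1, -1))) = Mul(-14, Add(-5, 1)) = Mul(-14, -4) = 56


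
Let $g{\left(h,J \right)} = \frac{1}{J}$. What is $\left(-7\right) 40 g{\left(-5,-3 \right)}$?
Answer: $\frac{280}{3} \approx 93.333$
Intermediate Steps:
$\left(-7\right) 40 g{\left(-5,-3 \right)} = \frac{\left(-7\right) 40}{-3} = \left(-280\right) \left(- \frac{1}{3}\right) = \frac{280}{3}$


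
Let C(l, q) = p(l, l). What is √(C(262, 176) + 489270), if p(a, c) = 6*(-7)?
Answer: 2*√122307 ≈ 699.45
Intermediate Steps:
p(a, c) = -42
C(l, q) = -42
√(C(262, 176) + 489270) = √(-42 + 489270) = √489228 = 2*√122307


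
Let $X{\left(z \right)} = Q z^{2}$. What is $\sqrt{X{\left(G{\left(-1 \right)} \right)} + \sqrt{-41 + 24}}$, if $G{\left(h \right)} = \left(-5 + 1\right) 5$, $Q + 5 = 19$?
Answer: $\sqrt{5600 + i \sqrt{17}} \approx 74.833 + 0.0275 i$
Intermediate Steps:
$Q = 14$ ($Q = -5 + 19 = 14$)
$G{\left(h \right)} = -20$ ($G{\left(h \right)} = \left(-4\right) 5 = -20$)
$X{\left(z \right)} = 14 z^{2}$
$\sqrt{X{\left(G{\left(-1 \right)} \right)} + \sqrt{-41 + 24}} = \sqrt{14 \left(-20\right)^{2} + \sqrt{-41 + 24}} = \sqrt{14 \cdot 400 + \sqrt{-17}} = \sqrt{5600 + i \sqrt{17}}$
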